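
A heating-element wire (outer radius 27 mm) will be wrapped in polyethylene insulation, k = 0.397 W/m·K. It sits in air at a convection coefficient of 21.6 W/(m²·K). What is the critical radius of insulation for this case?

r_cr ≈ 18.4 mm

For a cylinder r_cr = k/h = 0.397/21.6
r_cr = 18.4 mm; since the bare radius (27 mm) is above r_cr, any added insulation will reduce heat loss.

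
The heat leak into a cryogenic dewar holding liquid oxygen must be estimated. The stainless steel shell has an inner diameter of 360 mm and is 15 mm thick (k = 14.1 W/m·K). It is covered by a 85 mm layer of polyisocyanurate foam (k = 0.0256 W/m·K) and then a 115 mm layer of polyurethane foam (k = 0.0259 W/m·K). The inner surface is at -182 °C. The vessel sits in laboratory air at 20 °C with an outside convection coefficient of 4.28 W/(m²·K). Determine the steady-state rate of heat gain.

Q ≈ 24.8 W

For a spherical shell R = (1/r₁ − 1/r₂)/(4πk); film R = 1/(h·4πr²). In series:
R_stainless steel shell = (1/0.18 − 1/0.195)/(4π×14.1) = 0.002412 K/W
R_polyisocyanurate foam = (1/0.195 − 1/0.28)/(4π×0.0256) = 4.839 K/W
R_polyurethane foam = (1/0.28 − 1/0.395)/(4π×0.0259) = 3.195 K/W
R_outer film = 1/(h·4πr_o²) = 1/(4.28×4π×0.395²) = 0.1192 K/W
R_total = 8.156 K/W
Q = ΔT/R_total = 202/8.156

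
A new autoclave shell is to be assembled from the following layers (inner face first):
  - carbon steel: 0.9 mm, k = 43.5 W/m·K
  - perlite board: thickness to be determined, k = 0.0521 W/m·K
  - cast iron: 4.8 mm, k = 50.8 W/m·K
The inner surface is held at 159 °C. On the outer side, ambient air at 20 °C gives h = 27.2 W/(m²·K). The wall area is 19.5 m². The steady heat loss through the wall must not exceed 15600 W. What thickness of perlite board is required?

Treating each layer as a thermal resistance in series:
R_carbon steel = L/(kA) = 0.0009/(43.5×19.5) = 1.061×10^-6 K/W
R_cast iron = L/(kA) = 0.0048/(50.8×19.5) = 4.846×10^-6 K/W
R_outer film = 1/(h_o·A) = 1/(27.2×19.5) = 0.001885 K/W
Sum of the known resistances R_other = 0.001891 K/W
Required total resistance R_tot = ΔT/Q_allow = 139/15600 = 0.00891 K/W
R_perlite board = R_tot − R_other = 0.007019 K/W
L = R·k·A = 0.007019×0.0521×19.5

L ≈ 7.13 mm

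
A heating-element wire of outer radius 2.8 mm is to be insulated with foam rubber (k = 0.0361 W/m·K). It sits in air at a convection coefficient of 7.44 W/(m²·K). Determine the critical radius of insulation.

r_cr ≈ 4.85 mm

For a cylinder r_cr = k/h = 0.0361/7.44
r_cr = 4.85 mm; since the bare radius (2.8 mm) is below r_cr, adding a thin layer of insulation will *increase* heat loss.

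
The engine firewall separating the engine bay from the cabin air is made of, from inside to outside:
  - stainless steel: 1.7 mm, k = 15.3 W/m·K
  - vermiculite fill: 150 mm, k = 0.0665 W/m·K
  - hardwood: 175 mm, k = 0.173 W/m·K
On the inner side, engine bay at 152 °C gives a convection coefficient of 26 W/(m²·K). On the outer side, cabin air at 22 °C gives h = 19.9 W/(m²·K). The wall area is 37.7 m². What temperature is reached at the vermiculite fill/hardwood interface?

T ≈ 63.1 °C

Using the resistance-network approach (series):
R_inner film = 1/(h_i·A) = 1/(26×37.7) = 0.00102 K/W
R_stainless steel = L/(kA) = 0.0017/(15.3×37.7) = 2.947×10^-6 K/W
R_vermiculite fill = L/(kA) = 0.15/(0.0665×37.7) = 0.05983 K/W
R_hardwood = L/(kA) = 0.175/(0.173×37.7) = 0.02683 K/W
R_outer film = 1/(h_o·A) = 1/(19.9×37.7) = 0.001333 K/W
R_total = 0.08902 K/W;  Q = ΔT/R_total = 130/0.08902 = 1460 W
T_interface = T_inner − Q·ΣR(inner→interface) = 152 − 1460×0.06085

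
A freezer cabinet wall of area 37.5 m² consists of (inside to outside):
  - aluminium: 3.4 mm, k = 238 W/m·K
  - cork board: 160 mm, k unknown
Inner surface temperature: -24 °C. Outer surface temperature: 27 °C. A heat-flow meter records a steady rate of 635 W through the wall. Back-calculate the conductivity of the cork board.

Using the resistance-network approach (series):
R_aluminium = L/(kA) = 0.0034/(238×37.5) = 3.81×10^-7 K/W
Sum of known resistances R_other = 3.81×10^-7 K/W
Total R = ΔT/Q = 51/635 = 0.08031 K/W
R_cork board = R_total − R_other = 0.08031 K/W
k = L/(R·A) = 0.16/(0.08031×37.5)

k ≈ 0.0531 W/(m·K)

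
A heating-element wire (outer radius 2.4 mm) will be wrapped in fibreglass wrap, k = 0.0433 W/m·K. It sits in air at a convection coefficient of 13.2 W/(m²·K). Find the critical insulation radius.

For a cylinder r_cr = k/h = 0.0433/13.2
r_cr = 3.28 mm; since the bare radius (2.4 mm) is below r_cr, adding a thin layer of insulation will *increase* heat loss.

r_cr ≈ 3.28 mm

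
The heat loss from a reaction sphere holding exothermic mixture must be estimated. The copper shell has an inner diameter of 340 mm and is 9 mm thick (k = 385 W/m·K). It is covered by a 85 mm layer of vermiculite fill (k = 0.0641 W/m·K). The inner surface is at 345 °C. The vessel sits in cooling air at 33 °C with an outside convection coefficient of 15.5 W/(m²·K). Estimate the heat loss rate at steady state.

Q ≈ 135 W

For a spherical shell R = (1/r₁ − 1/r₂)/(4πk); film R = 1/(h·4πr²). In series:
R_copper shell = (1/0.17 − 1/0.179)/(4π×385) = 6.113×10^-5 K/W
R_vermiculite fill = (1/0.179 − 1/0.264)/(4π×0.0641) = 2.233 K/W
R_outer film = 1/(h·4πr_o²) = 1/(15.5×4π×0.264²) = 0.07366 K/W
R_total = 2.307 K/W
Q = ΔT/R_total = 312/2.307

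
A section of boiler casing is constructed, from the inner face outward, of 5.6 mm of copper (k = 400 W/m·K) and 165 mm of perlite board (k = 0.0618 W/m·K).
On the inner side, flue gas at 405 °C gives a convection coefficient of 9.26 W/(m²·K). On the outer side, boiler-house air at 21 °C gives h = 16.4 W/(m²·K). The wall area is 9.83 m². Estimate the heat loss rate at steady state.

Q ≈ 1330 W

Treating each layer as a thermal resistance in series:
R_inner film = 1/(h_i·A) = 1/(9.26×9.83) = 0.01099 K/W
R_copper = L/(kA) = 0.0056/(400×9.83) = 1.424×10^-6 K/W
R_perlite board = L/(kA) = 0.165/(0.0618×9.83) = 0.2716 K/W
R_outer film = 1/(h_o·A) = 1/(16.4×9.83) = 0.006203 K/W
R_total = 0.2888 K/W
Q = ΔT / R_total = 384 / 0.2888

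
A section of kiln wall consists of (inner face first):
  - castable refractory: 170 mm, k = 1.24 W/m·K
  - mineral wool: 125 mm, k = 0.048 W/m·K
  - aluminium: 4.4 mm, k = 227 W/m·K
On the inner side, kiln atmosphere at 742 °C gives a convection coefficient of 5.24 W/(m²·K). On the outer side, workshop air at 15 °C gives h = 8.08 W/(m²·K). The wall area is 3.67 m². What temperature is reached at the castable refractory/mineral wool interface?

T ≈ 664 °C

Series thermal resistances:
R_inner film = 1/(h_i·A) = 1/(5.24×3.67) = 0.052 K/W
R_castable refractory = L/(kA) = 0.17/(1.24×3.67) = 0.03736 K/W
R_mineral wool = L/(kA) = 0.125/(0.048×3.67) = 0.7096 K/W
R_aluminium = L/(kA) = 0.0044/(227×3.67) = 5.282×10^-6 K/W
R_outer film = 1/(h_o·A) = 1/(8.08×3.67) = 0.03372 K/W
R_total = 0.8327 K/W;  Q = ΔT/R_total = 727/0.8327 = 873.1 W
T_interface = T_inner − Q·ΣR(inner→interface) = 742 − 873×0.08936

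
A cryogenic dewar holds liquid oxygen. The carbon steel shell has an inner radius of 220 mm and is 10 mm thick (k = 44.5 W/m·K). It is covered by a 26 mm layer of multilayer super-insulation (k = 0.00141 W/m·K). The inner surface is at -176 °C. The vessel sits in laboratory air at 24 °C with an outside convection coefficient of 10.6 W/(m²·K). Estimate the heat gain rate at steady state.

Q ≈ 7.99 W

Radial (spherical) resistances in series:
R_carbon steel shell = (1/0.22 − 1/0.23)/(4π×44.5) = 3.534×10^-4 K/W
R_multilayer super-insulation = (1/0.23 − 1/0.256)/(4π×0.00141) = 24.92 K/W
R_outer film = 1/(h·4πr_o²) = 1/(10.6×4π×0.256²) = 0.1146 K/W
R_total = 25.04 K/W
Q = ΔT/R_total = 200/25.04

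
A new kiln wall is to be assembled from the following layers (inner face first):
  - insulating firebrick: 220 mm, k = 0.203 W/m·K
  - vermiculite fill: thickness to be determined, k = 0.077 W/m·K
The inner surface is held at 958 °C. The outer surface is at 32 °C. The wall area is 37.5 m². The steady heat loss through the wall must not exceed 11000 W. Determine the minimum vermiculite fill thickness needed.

L ≈ 160 mm

Series thermal resistances:
R_insulating firebrick = L/(kA) = 0.22/(0.203×37.5) = 0.0289 K/W
Sum of the known resistances R_other = 0.0289 K/W
Required total resistance R_tot = ΔT/Q_allow = 926/11000 = 0.08418 K/W
R_vermiculite fill = R_tot − R_other = 0.05528 K/W
L = R·k·A = 0.05528×0.077×37.5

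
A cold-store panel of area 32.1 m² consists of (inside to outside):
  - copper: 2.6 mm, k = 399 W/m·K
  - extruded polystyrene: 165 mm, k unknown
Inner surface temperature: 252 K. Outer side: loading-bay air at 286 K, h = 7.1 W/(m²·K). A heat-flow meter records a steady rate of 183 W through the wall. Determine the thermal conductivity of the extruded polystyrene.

Model the wall as resistances in series:
R_copper = L/(kA) = 0.0026/(399×32.1) = 2.03×10^-7 K/W
R_outer film = 1/(h_o·A) = 1/(7.1×32.1) = 0.004388 K/W
Sum of known resistances R_other = 0.004388 K/W
Total R = ΔT/Q = 34/183 = 0.1858 K/W
R_extruded polystyrene = R_total − R_other = 0.1814 K/W
k = L/(R·A) = 0.165/(0.1814×32.1)

k ≈ 0.0283 W/(m·K)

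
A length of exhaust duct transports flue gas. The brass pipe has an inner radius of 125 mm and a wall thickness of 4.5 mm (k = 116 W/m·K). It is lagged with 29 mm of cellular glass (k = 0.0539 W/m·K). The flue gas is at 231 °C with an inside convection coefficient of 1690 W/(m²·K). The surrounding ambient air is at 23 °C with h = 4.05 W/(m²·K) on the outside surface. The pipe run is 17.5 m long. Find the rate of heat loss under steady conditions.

Q ≈ 4310 W

Cylindrical conduction, so R = ln(r₂/r₁)/(2πkL) per layer, in series:
R_inner film = 1/(h_i·2πr₁L) = 1/(1690×2π×0.125×17.5) = 4.305×10^-5 K/W
R_brass pipe wall = ln(129.5/125)/(2π×116×17.5) = 2.773×10^-6 K/W
R_cellular glass = ln(158.5/129.5)/(2π×0.0539×17.5) = 0.0341 K/W
R_outer film = 1/(h_o·2πr_oL) = 1/(4.05×2π×0.1585×17.5) = 0.01417 K/W
R_total = 0.04831 K/W
Q = ΔT/R_total = 208/0.04831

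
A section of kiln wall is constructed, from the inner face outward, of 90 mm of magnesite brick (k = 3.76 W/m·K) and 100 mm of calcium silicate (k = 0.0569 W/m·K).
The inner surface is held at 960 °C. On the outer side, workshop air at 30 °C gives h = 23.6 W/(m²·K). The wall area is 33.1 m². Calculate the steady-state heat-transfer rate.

Thermal resistances in series:
R_magnesite brick = L/(kA) = 0.09/(3.76×33.1) = 7.231×10^-4 K/W
R_calcium silicate = L/(kA) = 0.1/(0.0569×33.1) = 0.0531 K/W
R_outer film = 1/(h_o·A) = 1/(23.6×33.1) = 0.00128 K/W
R_total = 0.0551 K/W
Q = ΔT / R_total = 930 / 0.0551

Q ≈ 16900 W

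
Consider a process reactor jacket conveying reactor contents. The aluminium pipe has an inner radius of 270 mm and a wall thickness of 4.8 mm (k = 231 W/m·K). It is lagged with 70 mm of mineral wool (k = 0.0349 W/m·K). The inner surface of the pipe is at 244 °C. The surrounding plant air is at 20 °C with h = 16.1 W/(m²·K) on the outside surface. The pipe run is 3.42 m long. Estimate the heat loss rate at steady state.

Q ≈ 720 W

Per-layer cylindrical resistances, series-summed:
R_aluminium pipe wall = ln(274.8/270)/(2π×231×3.42) = 3.55×10^-6 K/W
R_mineral wool = ln(344.8/274.8)/(2π×0.0349×3.42) = 0.3026 K/W
R_outer film = 1/(h_o·2πr_oL) = 1/(16.1×2π×0.3448×3.42) = 0.008383 K/W
R_total = 0.311 K/W
Q = ΔT/R_total = 224/0.311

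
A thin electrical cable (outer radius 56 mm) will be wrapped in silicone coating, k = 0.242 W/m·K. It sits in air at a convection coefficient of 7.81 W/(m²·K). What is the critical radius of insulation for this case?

For a cylinder r_cr = k/h = 0.242/7.81
r_cr = 31 mm; since the bare radius (56 mm) is above r_cr, any added insulation will reduce heat loss.

r_cr ≈ 31 mm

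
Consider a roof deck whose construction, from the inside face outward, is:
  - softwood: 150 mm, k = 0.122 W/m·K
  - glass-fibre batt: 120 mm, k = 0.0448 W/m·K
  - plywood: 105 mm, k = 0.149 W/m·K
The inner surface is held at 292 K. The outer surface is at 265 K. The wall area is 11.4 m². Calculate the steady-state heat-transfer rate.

Treating each layer as a thermal resistance in series:
R_softwood = L/(kA) = 0.15/(0.122×11.4) = 0.1079 K/W
R_glass-fibre batt = L/(kA) = 0.12/(0.0448×11.4) = 0.235 K/W
R_plywood = L/(kA) = 0.105/(0.149×11.4) = 0.06182 K/W
R_total = 0.4046 K/W
Q = ΔT / R_total = 27 / 0.4046

Q ≈ 66.7 W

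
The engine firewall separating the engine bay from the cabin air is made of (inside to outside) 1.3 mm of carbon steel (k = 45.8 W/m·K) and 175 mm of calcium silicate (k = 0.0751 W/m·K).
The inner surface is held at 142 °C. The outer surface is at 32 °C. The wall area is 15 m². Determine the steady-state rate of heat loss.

Series thermal resistances:
R_carbon steel = L/(kA) = 0.0013/(45.8×15) = 1.892×10^-6 K/W
R_calcium silicate = L/(kA) = 0.175/(0.0751×15) = 0.1553 K/W
R_total = 0.1554 K/W
Q = ΔT / R_total = 110 / 0.1554

Q ≈ 708 W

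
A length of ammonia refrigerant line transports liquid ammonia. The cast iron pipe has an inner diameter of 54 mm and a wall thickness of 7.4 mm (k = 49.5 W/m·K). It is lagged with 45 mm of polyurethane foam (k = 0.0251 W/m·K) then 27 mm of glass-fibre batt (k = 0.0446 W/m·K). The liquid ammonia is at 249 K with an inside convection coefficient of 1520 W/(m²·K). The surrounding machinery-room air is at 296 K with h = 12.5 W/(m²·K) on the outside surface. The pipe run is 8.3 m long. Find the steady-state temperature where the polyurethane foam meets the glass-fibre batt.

Cylindrical conduction, so R = ln(r₂/r₁)/(2πkL) per layer, in series:
R_inner film = 1/(h_i·2πr₁L) = 1/(1520×2π×0.027×8.3) = 4.672×10^-4 K/W
R_cast iron pipe wall = ln(34.4/27)/(2π×49.5×8.3) = 9.383×10^-5 K/W
R_polyurethane foam = ln(79.4/34.4)/(2π×0.0251×8.3) = 0.639 K/W
R_glass-fibre batt = ln(106.4/79.4)/(2π×0.0446×8.3) = 0.1258 K/W
R_outer film = 1/(h_o·2πr_oL) = 1/(12.5×2π×0.1064×8.3) = 0.01442 K/W
R_total = 0.7798 K/W
Q = ΔT/R_total = 47/0.7798
Q = 60.3 W
T_interface = T_inner + Q·ΣR(inner→interface) = 249 + 60.3×0.6396

T ≈ 288 K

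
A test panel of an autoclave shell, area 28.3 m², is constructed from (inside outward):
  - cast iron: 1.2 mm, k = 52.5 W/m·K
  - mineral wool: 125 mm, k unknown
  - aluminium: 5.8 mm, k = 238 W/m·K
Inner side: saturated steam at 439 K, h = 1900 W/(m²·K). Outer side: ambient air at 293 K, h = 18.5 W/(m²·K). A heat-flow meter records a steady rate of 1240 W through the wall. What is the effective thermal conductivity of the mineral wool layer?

k ≈ 0.0381 W/(m·K)

Treating each layer as a thermal resistance in series:
R_inner film = 1/(h_i·A) = 1/(1900×28.3) = 1.86×10^-5 K/W
R_cast iron = L/(kA) = 0.0012/(52.5×28.3) = 8.077×10^-7 K/W
R_aluminium = L/(kA) = 0.0058/(238×28.3) = 8.611×10^-7 K/W
R_outer film = 1/(h_o·A) = 1/(18.5×28.3) = 0.00191 K/W
Sum of known resistances R_other = 0.00193 K/W
Total R = ΔT/Q = 146/1240 = 0.1177 K/W
R_mineral wool = R_total − R_other = 0.1158 K/W
k = L/(R·A) = 0.125/(0.1158×28.3)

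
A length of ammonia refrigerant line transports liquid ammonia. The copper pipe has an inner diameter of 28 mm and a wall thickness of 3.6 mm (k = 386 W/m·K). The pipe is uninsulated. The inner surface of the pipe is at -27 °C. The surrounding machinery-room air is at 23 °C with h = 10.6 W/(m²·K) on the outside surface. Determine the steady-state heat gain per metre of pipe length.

Treating each annulus and film as a series resistance:
R_copper pipe wall = ln(17.6/14)/(2π×386×1) = 9.436×10^-5 K/W
R_outer film = 1/(h_o·2πr_oL) = 1/(10.6×2π×0.0176×1) = 0.8531 K/W
R_total = 0.8532 K/W
Q = ΔT/R_total = 50/0.8532

q′ ≈ 58.6 W/m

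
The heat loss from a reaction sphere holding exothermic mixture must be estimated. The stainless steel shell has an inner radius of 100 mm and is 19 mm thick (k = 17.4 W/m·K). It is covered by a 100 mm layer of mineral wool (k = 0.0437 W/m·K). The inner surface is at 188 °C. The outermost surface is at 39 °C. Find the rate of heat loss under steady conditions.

Q ≈ 21.3 W

Radial (spherical) resistances in series:
R_stainless steel shell = (1/0.1 − 1/0.119)/(4π×17.4) = 0.007302 K/W
R_mineral wool = (1/0.119 − 1/0.219)/(4π×0.0437) = 6.987 K/W
R_total = 6.995 K/W
Q = ΔT/R_total = 149/6.995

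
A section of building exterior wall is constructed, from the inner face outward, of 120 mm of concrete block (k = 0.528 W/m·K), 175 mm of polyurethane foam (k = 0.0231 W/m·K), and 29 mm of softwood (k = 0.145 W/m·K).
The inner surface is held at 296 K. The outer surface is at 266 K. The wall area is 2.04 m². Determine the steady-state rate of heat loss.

Q ≈ 7.65 W

Series thermal resistances:
R_concrete block = L/(kA) = 0.12/(0.528×2.04) = 0.1114 K/W
R_polyurethane foam = L/(kA) = 0.175/(0.0231×2.04) = 3.714 K/W
R_softwood = L/(kA) = 0.029/(0.145×2.04) = 0.09804 K/W
R_total = 3.923 K/W
Q = ΔT / R_total = 30 / 3.923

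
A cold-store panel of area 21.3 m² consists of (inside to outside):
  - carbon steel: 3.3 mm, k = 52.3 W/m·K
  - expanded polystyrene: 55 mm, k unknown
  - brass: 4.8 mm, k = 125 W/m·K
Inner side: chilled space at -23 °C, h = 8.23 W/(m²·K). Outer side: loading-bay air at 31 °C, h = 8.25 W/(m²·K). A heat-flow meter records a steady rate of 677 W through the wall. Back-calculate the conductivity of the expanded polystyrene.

k ≈ 0.0378 W/(m·K)

Treating each layer as a thermal resistance in series:
R_inner film = 1/(h_i·A) = 1/(8.23×21.3) = 0.005705 K/W
R_carbon steel = L/(kA) = 0.0033/(52.3×21.3) = 2.962×10^-6 K/W
R_brass = L/(kA) = 0.0048/(125×21.3) = 1.803×10^-6 K/W
R_outer film = 1/(h_o·A) = 1/(8.25×21.3) = 0.005691 K/W
Sum of known resistances R_other = 0.0114 K/W
Total R = ΔT/Q = 54/677 = 0.07976 K/W
R_expanded polystyrene = R_total − R_other = 0.06836 K/W
k = L/(R·A) = 0.055/(0.06836×21.3)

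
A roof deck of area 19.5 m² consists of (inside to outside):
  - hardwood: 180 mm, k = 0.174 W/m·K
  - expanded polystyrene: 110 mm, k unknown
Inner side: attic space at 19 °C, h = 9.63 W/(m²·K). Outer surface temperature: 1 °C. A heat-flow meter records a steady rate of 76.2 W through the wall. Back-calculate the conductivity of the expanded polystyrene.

Model the wall as resistances in series:
R_inner film = 1/(h_i·A) = 1/(9.63×19.5) = 0.005325 K/W
R_hardwood = L/(kA) = 0.18/(0.174×19.5) = 0.05305 K/W
Sum of known resistances R_other = 0.05838 K/W
Total R = ΔT/Q = 18/76.2 = 0.2362 K/W
R_expanded polystyrene = R_total − R_other = 0.1778 K/W
k = L/(R·A) = 0.11/(0.1778×19.5)

k ≈ 0.0317 W/(m·K)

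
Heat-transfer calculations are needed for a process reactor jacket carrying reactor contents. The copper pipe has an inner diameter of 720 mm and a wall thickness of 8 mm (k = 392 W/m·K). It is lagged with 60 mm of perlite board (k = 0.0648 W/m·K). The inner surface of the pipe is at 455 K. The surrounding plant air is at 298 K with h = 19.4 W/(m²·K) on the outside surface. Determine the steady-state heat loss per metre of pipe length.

Per-layer cylindrical resistances, series-summed:
R_copper pipe wall = ln(368/360)/(2π×392×1) = 8.924×10^-6 K/W
R_perlite board = ln(428/368)/(2π×0.0648×1) = 0.371 K/W
R_outer film = 1/(h_o·2πr_oL) = 1/(19.4×2π×0.428×1) = 0.01917 K/W
R_total = 0.3901 K/W
Q = ΔT/R_total = 157/0.3901

q′ ≈ 402 W/m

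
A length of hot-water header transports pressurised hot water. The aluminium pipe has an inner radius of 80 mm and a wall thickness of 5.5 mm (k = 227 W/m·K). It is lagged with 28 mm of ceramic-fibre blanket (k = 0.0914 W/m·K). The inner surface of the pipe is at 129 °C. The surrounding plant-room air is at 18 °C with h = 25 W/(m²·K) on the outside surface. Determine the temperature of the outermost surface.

T ≈ 29.3 °C

For a radial system each layer contributes R = ln(r_out/r_in)/(2πkL); films add R = 1/(hA).
R_aluminium pipe wall = ln(85.5/80)/(2π×227×1) = 4.662×10^-5 K/W
R_ceramic-fibre blanket = ln(113.5/85.5)/(2π×0.0914×1) = 0.4933 K/W
R_outer film = 1/(h_o·2πr_oL) = 1/(25×2π×0.1135×1) = 0.05609 K/W
R_total = 0.5494 K/W
Q = ΔT/R_total = 111/0.5494
Q = 202 W/m
T_interface = T_inner − Q·ΣR(inner→interface) = 129 − 202×0.4933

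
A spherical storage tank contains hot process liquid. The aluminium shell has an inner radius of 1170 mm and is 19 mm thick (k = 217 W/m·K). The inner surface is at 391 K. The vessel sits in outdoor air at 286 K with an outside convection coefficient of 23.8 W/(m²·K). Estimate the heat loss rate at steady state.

Radial (spherical) resistances in series:
R_aluminium shell = (1/1.17 − 1/1.189)/(4π×217) = 5.009×10^-6 K/W
R_outer film = 1/(h·4πr_o²) = 1/(23.8×4π×1.189²) = 0.002365 K/W
R_total = 0.00237 K/W
Q = ΔT/R_total = 105/0.00237

Q ≈ 44300 W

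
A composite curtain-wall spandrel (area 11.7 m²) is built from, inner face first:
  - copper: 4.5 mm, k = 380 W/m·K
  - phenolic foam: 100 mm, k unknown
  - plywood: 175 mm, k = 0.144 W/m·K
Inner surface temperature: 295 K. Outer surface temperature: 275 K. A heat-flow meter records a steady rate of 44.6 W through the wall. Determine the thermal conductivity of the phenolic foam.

Thermal resistances in series:
R_copper = L/(kA) = 0.0045/(380×11.7) = 1.012×10^-6 K/W
R_plywood = L/(kA) = 0.175/(0.144×11.7) = 0.1039 K/W
Sum of known resistances R_other = 0.1039 K/W
Total R = ΔT/Q = 20/44.6 = 0.4484 K/W
R_phenolic foam = R_total − R_other = 0.3446 K/W
k = L/(R·A) = 0.1/(0.3446×11.7)

k ≈ 0.0248 W/(m·K)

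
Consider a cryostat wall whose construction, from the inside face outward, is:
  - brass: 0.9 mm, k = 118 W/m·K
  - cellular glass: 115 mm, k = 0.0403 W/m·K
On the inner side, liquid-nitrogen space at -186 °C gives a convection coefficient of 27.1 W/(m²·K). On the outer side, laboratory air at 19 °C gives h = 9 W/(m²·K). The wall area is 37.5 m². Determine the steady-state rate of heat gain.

Q ≈ 2560 W

Thermal resistances in series:
R_inner film = 1/(h_i·A) = 1/(27.1×37.5) = 9.84×10^-4 K/W
R_brass = L/(kA) = 0.0009/(118×37.5) = 2.034×10^-7 K/W
R_cellular glass = L/(kA) = 0.115/(0.0403×37.5) = 0.0761 K/W
R_outer film = 1/(h_o·A) = 1/(9×37.5) = 0.002963 K/W
R_total = 0.08004 K/W
Q = ΔT / R_total = 205 / 0.08004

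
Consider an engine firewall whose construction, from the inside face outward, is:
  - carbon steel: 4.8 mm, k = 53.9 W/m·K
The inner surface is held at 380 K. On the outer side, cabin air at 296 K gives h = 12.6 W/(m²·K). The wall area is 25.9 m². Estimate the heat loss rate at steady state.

Q ≈ 27400 W

Treating each layer as a thermal resistance in series:
R_carbon steel = L/(kA) = 0.0048/(53.9×25.9) = 3.438×10^-6 K/W
R_outer film = 1/(h_o·A) = 1/(12.6×25.9) = 0.003064 K/W
R_total = 0.003068 K/W
Q = ΔT / R_total = 84 / 0.003068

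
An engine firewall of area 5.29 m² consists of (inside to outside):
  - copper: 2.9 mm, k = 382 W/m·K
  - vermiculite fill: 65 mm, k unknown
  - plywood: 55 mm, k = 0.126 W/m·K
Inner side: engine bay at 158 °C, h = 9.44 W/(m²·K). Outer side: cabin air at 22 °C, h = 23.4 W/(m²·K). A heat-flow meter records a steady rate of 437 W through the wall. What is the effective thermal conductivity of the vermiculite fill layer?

Series thermal resistances:
R_inner film = 1/(h_i·A) = 1/(9.44×5.29) = 0.02002 K/W
R_copper = L/(kA) = 0.0029/(382×5.29) = 1.435×10^-6 K/W
R_plywood = L/(kA) = 0.055/(0.126×5.29) = 0.08252 K/W
R_outer film = 1/(h_o·A) = 1/(23.4×5.29) = 0.008078 K/W
Sum of known resistances R_other = 0.1106 K/W
Total R = ΔT/Q = 136/437 = 0.3112 K/W
R_vermiculite fill = R_total − R_other = 0.2006 K/W
k = L/(R·A) = 0.065/(0.2006×5.29)

k ≈ 0.0613 W/(m·K)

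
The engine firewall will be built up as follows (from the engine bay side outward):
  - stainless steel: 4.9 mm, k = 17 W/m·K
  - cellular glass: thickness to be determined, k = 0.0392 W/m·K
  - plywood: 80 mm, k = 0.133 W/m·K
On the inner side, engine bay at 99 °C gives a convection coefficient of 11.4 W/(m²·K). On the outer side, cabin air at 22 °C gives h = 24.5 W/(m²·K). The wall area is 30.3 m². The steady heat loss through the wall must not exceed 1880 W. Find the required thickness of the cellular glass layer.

L ≈ 20 mm

Series thermal resistances:
R_inner film = 1/(h_i·A) = 1/(11.4×30.3) = 0.002895 K/W
R_stainless steel = L/(kA) = 0.0049/(17×30.3) = 9.513×10^-6 K/W
R_plywood = L/(kA) = 0.08/(0.133×30.3) = 0.01985 K/W
R_outer film = 1/(h_o·A) = 1/(24.5×30.3) = 0.001347 K/W
Sum of the known resistances R_other = 0.0241 K/W
Required total resistance R_tot = ΔT/Q_allow = 77/1880 = 0.04096 K/W
R_cellular glass = R_tot − R_other = 0.01685 K/W
L = R·k·A = 0.01685×0.0392×30.3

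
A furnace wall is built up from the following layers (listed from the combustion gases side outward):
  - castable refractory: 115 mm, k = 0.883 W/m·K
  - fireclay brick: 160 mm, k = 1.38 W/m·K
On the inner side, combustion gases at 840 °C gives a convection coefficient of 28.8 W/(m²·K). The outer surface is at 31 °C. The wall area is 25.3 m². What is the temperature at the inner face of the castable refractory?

Thermal resistances in series:
R_inner film = 1/(h_i·A) = 1/(28.8×25.3) = 0.001372 K/W
R_castable refractory = L/(kA) = 0.115/(0.883×25.3) = 0.005148 K/W
R_fireclay brick = L/(kA) = 0.16/(1.38×25.3) = 0.004583 K/W
R_total = 0.0111 K/W;  Q = ΔT/R_total = 809/0.0111 = 72860 W
T_interface = T_inner − Q·ΣR(inner→interface) = 840 − 72900×0.001372

T ≈ 740 °C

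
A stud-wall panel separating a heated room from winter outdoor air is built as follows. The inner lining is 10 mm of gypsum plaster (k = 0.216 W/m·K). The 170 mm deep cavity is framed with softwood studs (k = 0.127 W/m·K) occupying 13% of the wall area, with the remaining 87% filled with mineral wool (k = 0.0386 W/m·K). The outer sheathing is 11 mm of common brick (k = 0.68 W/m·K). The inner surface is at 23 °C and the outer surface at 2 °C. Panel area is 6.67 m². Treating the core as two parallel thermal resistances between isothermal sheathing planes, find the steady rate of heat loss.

Q ≈ 40.5 W

Sheathing layers in series; stud and cavity paths in parallel between them.
R_inner = 0.01/(0.216×6.67) = 0.006941 K/W
R_stud  = 0.17/(0.127×0.13×6.67) = 1.544 K/W
R_cav   = 0.17/(0.0386×0.87×6.67) = 0.759 K/W
1/R_core = 1/R_stud + 1/R_cav → R_core = 0.5088 K/W
R_outer = 0.011/(0.68×6.67) = 0.002425 K/W
R_total = 0.5182 K/W
Q = ΔT/R_total = 21/0.5182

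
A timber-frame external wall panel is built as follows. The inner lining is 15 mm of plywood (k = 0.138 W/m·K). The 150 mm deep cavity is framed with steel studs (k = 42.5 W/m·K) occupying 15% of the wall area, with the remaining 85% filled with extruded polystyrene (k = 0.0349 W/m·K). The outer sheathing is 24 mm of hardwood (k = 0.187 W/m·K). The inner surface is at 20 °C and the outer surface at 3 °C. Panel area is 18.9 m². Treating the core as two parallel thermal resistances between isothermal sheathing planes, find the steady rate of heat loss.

Q ≈ 1230 W

Sheathing layers in series; stud and cavity paths in parallel between them.
R_inner = 0.015/(0.138×18.9) = 0.005751 K/W
R_stud  = 0.15/(42.5×0.15×18.9) = 0.001245 K/W
R_cav   = 0.15/(0.0349×0.85×18.9) = 0.2675 K/W
1/R_core = 1/R_stud + 1/R_cav → R_core = 0.001239 K/W
R_outer = 0.024/(0.187×18.9) = 0.006791 K/W
R_total = 0.01378 K/W
Q = ΔT/R_total = 17/0.01378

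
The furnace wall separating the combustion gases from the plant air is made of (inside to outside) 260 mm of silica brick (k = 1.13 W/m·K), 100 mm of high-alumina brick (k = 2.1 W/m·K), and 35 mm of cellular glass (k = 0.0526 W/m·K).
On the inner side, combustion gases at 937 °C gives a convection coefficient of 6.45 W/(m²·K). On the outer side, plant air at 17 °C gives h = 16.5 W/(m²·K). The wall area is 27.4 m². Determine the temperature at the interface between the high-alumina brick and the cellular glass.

Model the wall as resistances in series:
R_inner film = 1/(h_i·A) = 1/(6.45×27.4) = 0.005658 K/W
R_silica brick = L/(kA) = 0.26/(1.13×27.4) = 0.008397 K/W
R_high-alumina brick = L/(kA) = 0.1/(2.1×27.4) = 0.001738 K/W
R_cellular glass = L/(kA) = 0.035/(0.0526×27.4) = 0.02428 K/W
R_outer film = 1/(h_o·A) = 1/(16.5×27.4) = 0.002212 K/W
R_total = 0.04229 K/W;  Q = ΔT/R_total = 920/0.04229 = 21750 W
T_interface = T_inner − Q·ΣR(inner→interface) = 937 − 21800×0.01579

T ≈ 593 °C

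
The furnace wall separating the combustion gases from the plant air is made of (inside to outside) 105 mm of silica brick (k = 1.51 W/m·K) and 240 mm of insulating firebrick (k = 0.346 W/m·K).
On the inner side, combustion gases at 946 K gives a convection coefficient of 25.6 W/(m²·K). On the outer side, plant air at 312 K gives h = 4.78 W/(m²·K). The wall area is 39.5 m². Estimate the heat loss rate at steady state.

Series thermal resistances:
R_inner film = 1/(h_i·A) = 1/(25.6×39.5) = 9.889×10^-4 K/W
R_silica brick = L/(kA) = 0.105/(1.51×39.5) = 0.00176 K/W
R_insulating firebrick = L/(kA) = 0.24/(0.346×39.5) = 0.01756 K/W
R_outer film = 1/(h_o·A) = 1/(4.78×39.5) = 0.005296 K/W
R_total = 0.02561 K/W
Q = ΔT / R_total = 634 / 0.02561

Q ≈ 24800 W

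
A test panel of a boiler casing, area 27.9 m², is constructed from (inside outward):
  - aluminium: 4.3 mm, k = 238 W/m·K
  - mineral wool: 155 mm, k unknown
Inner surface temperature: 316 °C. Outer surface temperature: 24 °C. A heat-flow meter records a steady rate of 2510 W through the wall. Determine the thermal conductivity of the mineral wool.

Model the wall as resistances in series:
R_aluminium = L/(kA) = 0.0043/(238×27.9) = 6.476×10^-7 K/W
Sum of known resistances R_other = 6.476×10^-7 K/W
Total R = ΔT/Q = 292/2510 = 0.1163 K/W
R_mineral wool = R_total − R_other = 0.1163 K/W
k = L/(R·A) = 0.155/(0.1163×27.9)

k ≈ 0.0478 W/(m·K)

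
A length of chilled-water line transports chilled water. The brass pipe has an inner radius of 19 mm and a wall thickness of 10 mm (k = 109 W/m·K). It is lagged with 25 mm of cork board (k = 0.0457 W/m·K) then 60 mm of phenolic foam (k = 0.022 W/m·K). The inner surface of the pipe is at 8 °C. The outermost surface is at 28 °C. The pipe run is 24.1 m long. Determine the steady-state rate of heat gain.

Q ≈ 63.7 W

Radial resistances (cylindrical: R_cond = ln(r_o/r_i)/(2πkL), R_conv = 1/(h·2πrL)):
R_brass pipe wall = ln(29/19)/(2π×109×24.1) = 2.562×10^-5 K/W
R_cork board = ln(54/29)/(2π×0.0457×24.1) = 0.08984 K/W
R_phenolic foam = ln(114/54)/(2π×0.022×24.1) = 0.2243 K/W
R_total = 0.3142 K/W
Q = ΔT/R_total = 20/0.3142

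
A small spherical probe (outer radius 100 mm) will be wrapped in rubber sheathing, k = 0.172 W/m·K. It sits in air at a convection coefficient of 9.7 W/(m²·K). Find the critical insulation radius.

r_cr ≈ 35.5 mm

For a sphere r_cr = 2k/h = 2×0.172/9.7
r_cr = 35.5 mm; since the bare radius (100 mm) is above r_cr, any added insulation will reduce heat loss.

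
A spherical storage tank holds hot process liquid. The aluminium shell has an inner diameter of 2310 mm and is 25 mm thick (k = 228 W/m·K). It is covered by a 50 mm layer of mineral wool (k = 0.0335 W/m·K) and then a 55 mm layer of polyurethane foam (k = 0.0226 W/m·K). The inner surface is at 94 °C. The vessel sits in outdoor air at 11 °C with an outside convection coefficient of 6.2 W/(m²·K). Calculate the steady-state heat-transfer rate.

Each spherical layer contributes R = (1/r_i − 1/r_o)/(4πk):
R_aluminium shell = (1/1.155 − 1/1.18)/(4π×228) = 6.402×10^-6 K/W
R_mineral wool = (1/1.18 − 1/1.23)/(4π×0.0335) = 0.08183 K/W
R_polyurethane foam = (1/1.23 − 1/1.285)/(4π×0.0226) = 0.1225 K/W
R_outer film = 1/(h·4πr_o²) = 1/(6.2×4π×1.285²) = 0.007773 K/W
R_total = 0.2121 K/W
Q = ΔT/R_total = 83/0.2121

Q ≈ 391 W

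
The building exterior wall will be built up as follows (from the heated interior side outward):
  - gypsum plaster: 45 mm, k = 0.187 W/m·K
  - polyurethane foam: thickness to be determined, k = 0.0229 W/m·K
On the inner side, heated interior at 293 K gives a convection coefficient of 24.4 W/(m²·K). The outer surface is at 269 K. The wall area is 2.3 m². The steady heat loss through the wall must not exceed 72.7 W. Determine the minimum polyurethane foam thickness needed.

Series thermal resistances:
R_inner film = 1/(h_i·A) = 1/(24.4×2.3) = 0.01782 K/W
R_gypsum plaster = L/(kA) = 0.045/(0.187×2.3) = 0.1046 K/W
Sum of the known resistances R_other = 0.1224 K/W
Required total resistance R_tot = ΔT/Q_allow = 24/72.7 = 0.3301 K/W
R_polyurethane foam = R_tot − R_other = 0.2077 K/W
L = R·k·A = 0.2077×0.0229×2.3

L ≈ 10.9 mm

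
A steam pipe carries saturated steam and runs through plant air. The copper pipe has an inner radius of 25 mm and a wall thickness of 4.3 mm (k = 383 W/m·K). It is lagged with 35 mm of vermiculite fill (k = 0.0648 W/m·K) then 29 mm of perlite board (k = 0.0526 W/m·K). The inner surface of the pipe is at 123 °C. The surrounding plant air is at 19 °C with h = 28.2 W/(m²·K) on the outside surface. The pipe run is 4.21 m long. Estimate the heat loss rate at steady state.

Per-layer cylindrical resistances, series-summed:
R_copper pipe wall = ln(29.3/25)/(2π×383×4.21) = 1.567×10^-5 K/W
R_vermiculite fill = ln(64.3/29.3)/(2π×0.0648×4.21) = 0.4585 K/W
R_perlite board = ln(93.3/64.3)/(2π×0.0526×4.21) = 0.2675 K/W
R_outer film = 1/(h_o·2πr_oL) = 1/(28.2×2π×0.0933×4.21) = 0.01437 K/W
R_total = 0.7405 K/W
Q = ΔT/R_total = 104/0.7405

Q ≈ 140 W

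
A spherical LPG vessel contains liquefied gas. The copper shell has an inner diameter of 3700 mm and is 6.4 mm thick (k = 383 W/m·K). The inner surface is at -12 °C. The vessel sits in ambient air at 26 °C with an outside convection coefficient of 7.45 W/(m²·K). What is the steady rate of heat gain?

Q ≈ 12300 W

Radial (spherical) resistances in series:
R_copper shell = (1/1.85 − 1/1.8564)/(4π×383) = 3.872×10^-7 K/W
R_outer film = 1/(h·4πr_o²) = 1/(7.45×4π×1.8564²) = 0.003099 K/W
R_total = 0.0031 K/W
Q = ΔT/R_total = 38/0.0031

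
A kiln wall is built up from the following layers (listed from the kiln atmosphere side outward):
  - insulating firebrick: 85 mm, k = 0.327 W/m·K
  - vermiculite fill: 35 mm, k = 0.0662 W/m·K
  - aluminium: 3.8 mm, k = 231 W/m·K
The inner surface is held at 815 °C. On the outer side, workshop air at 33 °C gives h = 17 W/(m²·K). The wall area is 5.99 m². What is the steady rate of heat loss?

Using the resistance-network approach (series):
R_insulating firebrick = L/(kA) = 0.085/(0.327×5.99) = 0.0434 K/W
R_vermiculite fill = L/(kA) = 0.035/(0.0662×5.99) = 0.08826 K/W
R_aluminium = L/(kA) = 0.0038/(231×5.99) = 2.746×10^-6 K/W
R_outer film = 1/(h_o·A) = 1/(17×5.99) = 0.00982 K/W
R_total = 0.1415 K/W
Q = ΔT / R_total = 782 / 0.1415

Q ≈ 5530 W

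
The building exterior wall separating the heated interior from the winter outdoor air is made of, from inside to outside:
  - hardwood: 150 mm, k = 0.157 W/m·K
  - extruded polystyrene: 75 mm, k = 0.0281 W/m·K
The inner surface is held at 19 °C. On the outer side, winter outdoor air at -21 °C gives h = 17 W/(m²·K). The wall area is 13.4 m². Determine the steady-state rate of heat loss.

Q ≈ 146 W

Series thermal resistances:
R_hardwood = L/(kA) = 0.15/(0.157×13.4) = 0.0713 K/W
R_extruded polystyrene = L/(kA) = 0.075/(0.0281×13.4) = 0.1992 K/W
R_outer film = 1/(h_o·A) = 1/(17×13.4) = 0.00439 K/W
R_total = 0.2749 K/W
Q = ΔT / R_total = 40 / 0.2749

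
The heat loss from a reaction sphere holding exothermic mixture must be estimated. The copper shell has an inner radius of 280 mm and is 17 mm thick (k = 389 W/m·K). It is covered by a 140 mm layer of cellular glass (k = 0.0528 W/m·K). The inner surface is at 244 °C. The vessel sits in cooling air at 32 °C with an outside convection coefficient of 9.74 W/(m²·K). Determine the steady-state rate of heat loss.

Q ≈ 127 W

Spherical conduction: R = (1/r_in − 1/r_out)/(4πk) per layer; series-sum.
R_copper shell = (1/0.28 − 1/0.297)/(4π×389) = 4.182×10^-5 K/W
R_cellular glass = (1/0.297 − 1/0.437)/(4π×0.0528) = 1.626 K/W
R_outer film = 1/(h·4πr_o²) = 1/(9.74×4π×0.437²) = 0.04278 K/W
R_total = 1.669 K/W
Q = ΔT/R_total = 212/1.669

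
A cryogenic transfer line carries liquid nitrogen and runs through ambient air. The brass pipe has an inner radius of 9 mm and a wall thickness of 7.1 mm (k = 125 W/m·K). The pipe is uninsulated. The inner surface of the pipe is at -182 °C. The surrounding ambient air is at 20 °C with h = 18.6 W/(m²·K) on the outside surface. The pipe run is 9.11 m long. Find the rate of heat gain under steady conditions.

Cylindrical conduction, so R = ln(r₂/r₁)/(2πkL) per layer, in series:
R_brass pipe wall = ln(16.1/9)/(2π×125×9.11) = 8.129×10^-5 K/W
R_outer film = 1/(h_o·2πr_oL) = 1/(18.6×2π×0.0161×9.11) = 0.05834 K/W
R_total = 0.05842 K/W
Q = ΔT/R_total = 202/0.05842

Q ≈ 3460 W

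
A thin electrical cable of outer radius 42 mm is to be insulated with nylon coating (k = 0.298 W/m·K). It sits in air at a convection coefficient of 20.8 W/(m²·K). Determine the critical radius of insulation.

r_cr ≈ 14.3 mm

For a cylinder r_cr = k/h = 0.298/20.8
r_cr = 14.3 mm; since the bare radius (42 mm) is above r_cr, any added insulation will reduce heat loss.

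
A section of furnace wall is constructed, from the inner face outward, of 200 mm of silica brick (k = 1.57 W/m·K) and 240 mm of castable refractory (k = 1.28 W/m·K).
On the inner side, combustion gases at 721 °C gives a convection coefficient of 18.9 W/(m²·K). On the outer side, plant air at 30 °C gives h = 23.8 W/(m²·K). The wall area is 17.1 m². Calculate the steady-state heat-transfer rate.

Treating each layer as a thermal resistance in series:
R_inner film = 1/(h_i·A) = 1/(18.9×17.1) = 0.003094 K/W
R_silica brick = L/(kA) = 0.2/(1.57×17.1) = 0.00745 K/W
R_castable refractory = L/(kA) = 0.24/(1.28×17.1) = 0.01096 K/W
R_outer film = 1/(h_o·A) = 1/(23.8×17.1) = 0.002457 K/W
R_total = 0.02397 K/W
Q = ΔT / R_total = 691 / 0.02397

Q ≈ 28800 W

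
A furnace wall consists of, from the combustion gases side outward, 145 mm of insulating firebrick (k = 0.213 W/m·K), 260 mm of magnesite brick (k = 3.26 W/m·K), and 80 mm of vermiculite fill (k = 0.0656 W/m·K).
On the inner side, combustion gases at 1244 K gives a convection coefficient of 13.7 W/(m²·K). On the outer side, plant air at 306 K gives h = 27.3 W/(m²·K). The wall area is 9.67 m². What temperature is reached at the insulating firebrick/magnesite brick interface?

T ≈ 906 K

Using the resistance-network approach (series):
R_inner film = 1/(h_i·A) = 1/(13.7×9.67) = 0.007548 K/W
R_insulating firebrick = L/(kA) = 0.145/(0.213×9.67) = 0.0704 K/W
R_magnesite brick = L/(kA) = 0.26/(3.26×9.67) = 0.008248 K/W
R_vermiculite fill = L/(kA) = 0.08/(0.0656×9.67) = 0.1261 K/W
R_outer film = 1/(h_o·A) = 1/(27.3×9.67) = 0.003788 K/W
R_total = 0.2161 K/W;  Q = ΔT/R_total = 938/0.2161 = 4341 W
T_interface = T_inner − Q·ΣR(inner→interface) = 1244 − 4340×0.07795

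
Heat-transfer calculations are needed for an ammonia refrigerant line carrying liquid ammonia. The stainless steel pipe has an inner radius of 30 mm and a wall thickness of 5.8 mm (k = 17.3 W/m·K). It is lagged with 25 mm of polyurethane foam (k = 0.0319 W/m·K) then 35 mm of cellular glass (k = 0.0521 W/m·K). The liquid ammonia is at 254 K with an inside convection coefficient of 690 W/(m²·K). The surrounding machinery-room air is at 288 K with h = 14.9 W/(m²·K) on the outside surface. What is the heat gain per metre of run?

q′ ≈ 8.19 W/m

Cylindrical conduction, so R = ln(r₂/r₁)/(2πkL) per layer, in series:
R_inner film = 1/(h_i·2πr₁L) = 1/(690×2π×0.03×1) = 0.007689 K/W
R_stainless steel pipe wall = ln(35.8/30)/(2π×17.3×1) = 0.001626 K/W
R_polyurethane foam = ln(60.8/35.8)/(2π×0.0319×1) = 2.642 K/W
R_cellular glass = ln(95.8/60.8)/(2π×0.0521×1) = 1.389 K/W
R_outer film = 1/(h_o·2πr_oL) = 1/(14.9×2π×0.0958×1) = 0.1115 K/W
R_total = 4.152 K/W
Q = ΔT/R_total = 34/4.152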